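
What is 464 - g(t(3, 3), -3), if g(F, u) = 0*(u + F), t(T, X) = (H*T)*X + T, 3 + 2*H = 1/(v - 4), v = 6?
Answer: 464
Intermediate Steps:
H = -5/4 (H = -3/2 + 1/(2*(6 - 4)) = -3/2 + (½)/2 = -3/2 + (½)*(½) = -3/2 + ¼ = -5/4 ≈ -1.2500)
t(T, X) = T - 5*T*X/4 (t(T, X) = (-5*T/4)*X + T = -5*T*X/4 + T = T - 5*T*X/4)
g(F, u) = 0 (g(F, u) = 0*(F + u) = 0)
464 - g(t(3, 3), -3) = 464 - 1*0 = 464 + 0 = 464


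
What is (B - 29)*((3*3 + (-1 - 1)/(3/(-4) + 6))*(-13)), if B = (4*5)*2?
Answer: -25883/21 ≈ -1232.5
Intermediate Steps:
B = 40 (B = 20*2 = 40)
(B - 29)*((3*3 + (-1 - 1)/(3/(-4) + 6))*(-13)) = (40 - 29)*((3*3 + (-1 - 1)/(3/(-4) + 6))*(-13)) = 11*((9 - 2/(3*(-¼) + 6))*(-13)) = 11*((9 - 2/(-¾ + 6))*(-13)) = 11*((9 - 2/21/4)*(-13)) = 11*((9 - 2*4/21)*(-13)) = 11*((9 - 8/21)*(-13)) = 11*((181/21)*(-13)) = 11*(-2353/21) = -25883/21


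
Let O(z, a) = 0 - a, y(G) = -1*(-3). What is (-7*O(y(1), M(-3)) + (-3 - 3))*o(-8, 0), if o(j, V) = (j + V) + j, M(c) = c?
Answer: 432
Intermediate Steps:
y(G) = 3
O(z, a) = -a
o(j, V) = V + 2*j (o(j, V) = (V + j) + j = V + 2*j)
(-7*O(y(1), M(-3)) + (-3 - 3))*o(-8, 0) = (-(-7)*(-3) + (-3 - 3))*(0 + 2*(-8)) = (-7*3 - 6)*(0 - 16) = (-21 - 6)*(-16) = -27*(-16) = 432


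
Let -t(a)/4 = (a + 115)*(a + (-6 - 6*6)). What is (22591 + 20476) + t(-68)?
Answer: 63747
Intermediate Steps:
t(a) = -4*(-42 + a)*(115 + a) (t(a) = -4*(a + 115)*(a + (-6 - 6*6)) = -4*(115 + a)*(a + (-6 - 36)) = -4*(115 + a)*(a - 42) = -4*(115 + a)*(-42 + a) = -4*(-42 + a)*(115 + a))
(22591 + 20476) + t(-68) = (22591 + 20476) + (19320 - 292*(-68) - 4*(-68)²) = 43067 + (19320 + 19856 - 4*4624) = 43067 + (19320 + 19856 - 18496) = 43067 + 20680 = 63747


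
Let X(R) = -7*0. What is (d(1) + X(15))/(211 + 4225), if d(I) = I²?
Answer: 1/4436 ≈ 0.00022543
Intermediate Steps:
X(R) = 0
(d(1) + X(15))/(211 + 4225) = (1² + 0)/(211 + 4225) = (1 + 0)/4436 = 1*(1/4436) = 1/4436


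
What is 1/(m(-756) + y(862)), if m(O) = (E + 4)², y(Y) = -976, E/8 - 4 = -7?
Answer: -1/576 ≈ -0.0017361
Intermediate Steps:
E = -24 (E = 32 + 8*(-7) = 32 - 56 = -24)
m(O) = 400 (m(O) = (-24 + 4)² = (-20)² = 400)
1/(m(-756) + y(862)) = 1/(400 - 976) = 1/(-576) = -1/576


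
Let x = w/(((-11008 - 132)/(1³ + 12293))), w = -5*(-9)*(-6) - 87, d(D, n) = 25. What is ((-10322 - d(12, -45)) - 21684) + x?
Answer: -176218191/5570 ≈ -31637.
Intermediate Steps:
w = -357 (w = 45*(-6) - 87 = -270 - 87 = -357)
x = 2194479/5570 (x = -357*(1³ + 12293)/(-11008 - 132) = -357/((-11140/(1 + 12293))) = -357/((-11140/12294)) = -357/((-11140*1/12294)) = -357/(-5570/6147) = -357*(-6147/5570) = 2194479/5570 ≈ 393.98)
((-10322 - d(12, -45)) - 21684) + x = ((-10322 - 1*25) - 21684) + 2194479/5570 = ((-10322 - 25) - 21684) + 2194479/5570 = (-10347 - 21684) + 2194479/5570 = -32031 + 2194479/5570 = -176218191/5570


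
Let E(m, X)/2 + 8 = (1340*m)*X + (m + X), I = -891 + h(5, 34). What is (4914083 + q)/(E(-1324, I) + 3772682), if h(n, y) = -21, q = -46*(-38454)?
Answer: 6682967/3239836034 ≈ 0.0020627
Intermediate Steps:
q = 1768884
I = -912 (I = -891 - 21 = -912)
E(m, X) = -16 + 2*X + 2*m + 2680*X*m (E(m, X) = -16 + 2*((1340*m)*X + (m + X)) = -16 + 2*(1340*X*m + (X + m)) = -16 + 2*(X + m + 1340*X*m) = -16 + (2*X + 2*m + 2680*X*m) = -16 + 2*X + 2*m + 2680*X*m)
(4914083 + q)/(E(-1324, I) + 3772682) = (4914083 + 1768884)/((-16 + 2*(-912) + 2*(-1324) + 2680*(-912)*(-1324)) + 3772682) = 6682967/((-16 - 1824 - 2648 + 3236067840) + 3772682) = 6682967/(3236063352 + 3772682) = 6682967/3239836034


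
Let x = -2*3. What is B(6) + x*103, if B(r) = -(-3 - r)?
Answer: -609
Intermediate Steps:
x = -6
B(r) = 3 + r
B(6) + x*103 = (3 + 6) - 6*103 = 9 - 618 = -609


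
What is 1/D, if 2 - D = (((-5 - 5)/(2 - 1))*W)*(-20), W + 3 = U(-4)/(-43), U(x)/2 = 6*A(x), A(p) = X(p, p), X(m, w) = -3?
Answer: 43/18686 ≈ 0.0023012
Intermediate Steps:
A(p) = -3
U(x) = -36 (U(x) = 2*(6*(-3)) = 2*(-18) = -36)
W = -93/43 (W = -3 - 36/(-43) = -3 - 36*(-1/43) = -3 + 36/43 = -93/43 ≈ -2.1628)
D = 18686/43 (D = 2 - ((-5 - 5)/(2 - 1))*(-93/43)*(-20) = 2 - (-10/1)*(-93/43)*(-20) = 2 - (1*(-10))*(-93/43)*(-20) = 2 - (-10*(-93/43))*(-20) = 2 - 930*(-20)/43 = 2 - 1*(-18600/43) = 2 + 18600/43 = 18686/43 ≈ 434.56)
1/D = 1/(18686/43) = 43/18686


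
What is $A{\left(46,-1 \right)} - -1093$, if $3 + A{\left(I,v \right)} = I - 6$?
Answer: $1130$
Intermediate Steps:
$A{\left(I,v \right)} = -9 + I$ ($A{\left(I,v \right)} = -3 + \left(I - 6\right) = -3 + \left(-6 + I\right) = -9 + I$)
$A{\left(46,-1 \right)} - -1093 = \left(-9 + 46\right) - -1093 = 37 + 1093 = 1130$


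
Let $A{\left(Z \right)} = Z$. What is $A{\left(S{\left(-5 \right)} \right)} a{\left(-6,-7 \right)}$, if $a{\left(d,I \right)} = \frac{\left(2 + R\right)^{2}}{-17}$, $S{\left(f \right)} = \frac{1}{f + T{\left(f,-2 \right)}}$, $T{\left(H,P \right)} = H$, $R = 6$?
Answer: $\frac{32}{85} \approx 0.37647$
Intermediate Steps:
$S{\left(f \right)} = \frac{1}{2 f}$ ($S{\left(f \right)} = \frac{1}{f + f} = \frac{1}{2 f}$)
$a{\left(d,I \right)} = - \frac{64}{17}$ ($a{\left(d,I \right)} = \frac{\left(2 + 6\right)^{2}}{-17} = 8^{2} \left(- \frac{1}{17}\right) = 64 \left(- \frac{1}{17}\right) = - \frac{64}{17}$)
$A{\left(S{\left(-5 \right)} \right)} a{\left(-6,-7 \right)} = \frac{1}{2 \left(-5\right)} \left(- \frac{64}{17}\right) = \frac{1}{2} \left(- \frac{1}{5}\right) \left(- \frac{64}{17}\right) = \left(- \frac{1}{10}\right) \left(- \frac{64}{17}\right) = \frac{32}{85}$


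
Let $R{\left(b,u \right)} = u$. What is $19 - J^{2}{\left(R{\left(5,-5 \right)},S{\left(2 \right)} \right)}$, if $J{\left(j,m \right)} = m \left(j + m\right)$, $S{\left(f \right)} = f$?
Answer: $-17$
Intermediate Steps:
$19 - J^{2}{\left(R{\left(5,-5 \right)},S{\left(2 \right)} \right)} = 19 - \left(2 \left(-5 + 2\right)\right)^{2} = 19 - \left(2 \left(-3\right)\right)^{2} = 19 - \left(-6\right)^{2} = 19 - 36 = -17$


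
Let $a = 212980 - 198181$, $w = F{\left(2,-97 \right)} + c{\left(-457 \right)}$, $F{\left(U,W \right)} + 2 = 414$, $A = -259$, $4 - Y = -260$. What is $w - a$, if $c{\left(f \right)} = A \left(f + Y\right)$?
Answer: $35600$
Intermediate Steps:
$Y = 264$ ($Y = 4 - -260 = 4 + 260 = 264$)
$F{\left(U,W \right)} = 412$ ($F{\left(U,W \right)} = -2 + 414 = 412$)
$c{\left(f \right)} = -68376 - 259 f$ ($c{\left(f \right)} = - 259 \left(f + 264\right) = - 259 \left(264 + f\right) = -68376 - 259 f$)
$w = 50399$ ($w = 412 - -49987 = 412 + \left(-68376 + 118363\right) = 412 + 49987 = 50399$)
$a = 14799$ ($a = 212980 - 198181 = 14799$)
$w - a = 50399 - 14799 = 35600$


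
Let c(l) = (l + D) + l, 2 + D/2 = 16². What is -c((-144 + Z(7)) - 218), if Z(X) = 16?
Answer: 184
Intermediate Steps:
D = 508 (D = -4 + 2*16² = -4 + 2*256 = -4 + 512 = 508)
c(l) = 508 + 2*l (c(l) = (l + 508) + l = (508 + l) + l = 508 + 2*l)
-c((-144 + Z(7)) - 218) = -(508 + 2*((-144 + 16) - 218)) = -(508 + 2*(-128 - 218)) = -(508 + 2*(-346)) = -(508 - 692) = -1*(-184) = 184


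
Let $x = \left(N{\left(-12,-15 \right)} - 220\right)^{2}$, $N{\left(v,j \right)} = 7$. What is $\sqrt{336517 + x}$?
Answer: $\sqrt{381886} \approx 617.97$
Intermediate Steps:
$x = 45369$ ($x = \left(7 - 220\right)^{2} = \left(-213\right)^{2} = 45369$)
$\sqrt{336517 + x} = \sqrt{336517 + 45369} = \sqrt{381886}$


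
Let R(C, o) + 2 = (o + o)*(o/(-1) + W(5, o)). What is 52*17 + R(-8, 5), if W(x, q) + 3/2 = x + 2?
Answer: 887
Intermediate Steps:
W(x, q) = ½ + x (W(x, q) = -3/2 + (x + 2) = -3/2 + (2 + x) = ½ + x)
R(C, o) = -2 + 2*o*(11/2 - o) (R(C, o) = -2 + (o + o)*(o/(-1) + (½ + 5)) = -2 + (2*o)*(o*(-1) + 11/2) = -2 + (2*o)*(-o + 11/2) = -2 + (2*o)*(11/2 - o) = -2 + 2*o*(11/2 - o))
52*17 + R(-8, 5) = 52*17 + (-2 - 2*5² + 11*5) = 884 + (-2 - 2*25 + 55) = 884 + (-2 - 50 + 55) = 884 + 3 = 887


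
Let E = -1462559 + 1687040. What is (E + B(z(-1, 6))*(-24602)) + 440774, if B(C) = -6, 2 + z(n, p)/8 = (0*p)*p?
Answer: 812867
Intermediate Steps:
E = 224481
z(n, p) = -16 (z(n, p) = -16 + 8*((0*p)*p) = -16 + 8*(0*p) = -16 + 8*0 = -16 + 0 = -16)
(E + B(z(-1, 6))*(-24602)) + 440774 = (224481 - 6*(-24602)) + 440774 = (224481 + 147612) + 440774 = 372093 + 440774 = 812867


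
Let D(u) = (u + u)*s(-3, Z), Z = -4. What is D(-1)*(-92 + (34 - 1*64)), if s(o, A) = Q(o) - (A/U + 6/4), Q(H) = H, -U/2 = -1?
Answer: -610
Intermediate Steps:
U = 2 (U = -2*(-1) = 2)
s(o, A) = -3/2 + o - A/2 (s(o, A) = o - (A/2 + 6/4) = o - (A*(½) + 6*(¼)) = o - (A/2 + 3/2) = o - (3/2 + A/2) = o + (-3/2 - A/2) = -3/2 + o - A/2)
D(u) = -5*u (D(u) = (u + u)*(-3/2 - 3 - ½*(-4)) = (2*u)*(-3/2 - 3 + 2) = (2*u)*(-5/2) = -5*u)
D(-1)*(-92 + (34 - 1*64)) = (-5*(-1))*(-92 + (34 - 1*64)) = 5*(-92 + (34 - 64)) = 5*(-92 - 30) = 5*(-122) = -610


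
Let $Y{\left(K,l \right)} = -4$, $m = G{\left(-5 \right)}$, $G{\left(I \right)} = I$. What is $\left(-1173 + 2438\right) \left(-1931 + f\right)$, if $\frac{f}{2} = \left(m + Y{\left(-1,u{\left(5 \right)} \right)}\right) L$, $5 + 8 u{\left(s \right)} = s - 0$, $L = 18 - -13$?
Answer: $-3148585$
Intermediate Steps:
$m = -5$
$L = 31$ ($L = 18 + 13 = 31$)
$u{\left(s \right)} = - \frac{5}{8} + \frac{s}{8}$ ($u{\left(s \right)} = - \frac{5}{8} + \frac{s - 0}{8} = - \frac{5}{8} + \frac{s + 0}{8} = - \frac{5}{8} + \frac{s}{8}$)
$f = -558$ ($f = 2 \left(-5 - 4\right) 31 = 2 \left(\left(-9\right) 31\right) = 2 \left(-279\right) = -558$)
$\left(-1173 + 2438\right) \left(-1931 + f\right) = \left(-1173 + 2438\right) \left(-1931 - 558\right) = 1265 \left(-2489\right) = -3148585$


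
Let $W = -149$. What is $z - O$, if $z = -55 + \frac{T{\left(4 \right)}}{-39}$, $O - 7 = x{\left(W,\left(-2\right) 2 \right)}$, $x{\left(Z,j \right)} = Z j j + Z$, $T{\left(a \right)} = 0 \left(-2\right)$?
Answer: $2471$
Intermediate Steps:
$T{\left(a \right)} = 0$
$x{\left(Z,j \right)} = Z + Z j^{2}$ ($x{\left(Z,j \right)} = Z j^{2} + Z = Z + Z j^{2}$)
$O = -2526$ ($O = 7 - 149 \left(1 + \left(\left(-2\right) 2\right)^{2}\right) = 7 - 149 \left(1 + \left(-4\right)^{2}\right) = 7 - 149 \left(1 + 16\right) = 7 - 2533 = -2526$)
$z = -55$ ($z = -55 + \frac{1}{-39} \cdot 0 = -55 - 0 = -55 + 0 = -55$)
$z - O = -55 - -2526 = -55 + 2526 = 2471$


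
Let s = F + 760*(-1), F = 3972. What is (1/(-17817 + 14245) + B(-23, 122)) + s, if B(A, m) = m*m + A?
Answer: 64556755/3572 ≈ 18073.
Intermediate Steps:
B(A, m) = A + m² (B(A, m) = m² + A = A + m²)
s = 3212 (s = 3972 + 760*(-1) = 3972 - 760 = 3212)
(1/(-17817 + 14245) + B(-23, 122)) + s = (1/(-17817 + 14245) + (-23 + 122²)) + 3212 = (1/(-3572) + (-23 + 14884)) + 3212 = (-1/3572 + 14861) + 3212 = 53083491/3572 + 3212 = 64556755/3572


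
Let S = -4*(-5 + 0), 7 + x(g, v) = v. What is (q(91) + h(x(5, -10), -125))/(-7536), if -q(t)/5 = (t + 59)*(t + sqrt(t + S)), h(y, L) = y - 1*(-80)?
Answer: 22729/2512 + 125*sqrt(111)/1256 ≈ 10.097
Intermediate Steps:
x(g, v) = -7 + v
S = 20 (S = -4*(-5) = 20)
h(y, L) = 80 + y (h(y, L) = y + 80 = 80 + y)
q(t) = -5*(59 + t)*(t + sqrt(20 + t)) (q(t) = -5*(t + 59)*(t + sqrt(t + 20)) = -5*(59 + t)*(t + sqrt(20 + t)))
(q(91) + h(x(5, -10), -125))/(-7536) = ((-295*91 - 295*sqrt(20 + 91) - 5*91**2 - 5*91*sqrt(20 + 91)) + (80 + (-7 - 10)))/(-7536) = ((-26845 - 295*sqrt(111) - 5*8281 - 5*91*sqrt(111)) + (80 - 17))*(-1/7536) = ((-26845 - 295*sqrt(111) - 41405 - 455*sqrt(111)) + 63)*(-1/7536) = ((-68250 - 750*sqrt(111)) + 63)*(-1/7536) = (-68187 - 750*sqrt(111))*(-1/7536) = 22729/2512 + 125*sqrt(111)/1256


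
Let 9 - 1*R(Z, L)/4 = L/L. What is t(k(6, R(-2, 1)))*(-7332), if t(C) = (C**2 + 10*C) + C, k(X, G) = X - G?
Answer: -2859480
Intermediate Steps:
R(Z, L) = 32 (R(Z, L) = 36 - 4*L/L = 36 - 4*1 = 36 - 4 = 32)
t(C) = C**2 + 11*C
t(k(6, R(-2, 1)))*(-7332) = ((6 - 1*32)*(11 + (6 - 1*32)))*(-7332) = ((6 - 32)*(11 + (6 - 32)))*(-7332) = -26*(11 - 26)*(-7332) = -26*(-15)*(-7332) = 390*(-7332) = -2859480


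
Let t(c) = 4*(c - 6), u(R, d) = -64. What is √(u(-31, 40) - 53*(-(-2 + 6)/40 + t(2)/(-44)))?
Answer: 3*I*√104830/110 ≈ 8.8302*I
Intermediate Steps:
t(c) = -24 + 4*c (t(c) = 4*(-6 + c) = -24 + 4*c)
√(u(-31, 40) - 53*(-(-2 + 6)/40 + t(2)/(-44))) = √(-64 - 53*(-(-2 + 6)/40 + (-24 + 4*2)/(-44))) = √(-64 - 53*(-1*4*(1/40) + (-24 + 8)*(-1/44))) = √(-64 - 53*(-4*1/40 - 16*(-1/44))) = √(-64 - 53*(-⅒ + 4/11)) = √(-64 - 53*29/110) = √(-64 - 1537/110) = √(-8577/110) = 3*I*√104830/110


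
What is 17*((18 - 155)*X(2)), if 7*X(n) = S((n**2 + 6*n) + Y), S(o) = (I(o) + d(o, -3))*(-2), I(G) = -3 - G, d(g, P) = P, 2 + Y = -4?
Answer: -74528/7 ≈ -10647.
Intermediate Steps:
Y = -6 (Y = -2 - 4 = -6)
S(o) = 12 + 2*o (S(o) = ((-3 - o) - 3)*(-2) = (-6 - o)*(-2) = 12 + 2*o)
X(n) = 2*n**2/7 + 12*n/7 (X(n) = (12 + 2*((n**2 + 6*n) - 6))/7 = (12 + 2*(-6 + n**2 + 6*n))/7 = (12 + (-12 + 2*n**2 + 12*n))/7 = (2*n**2 + 12*n)/7 = 2*n**2/7 + 12*n/7)
17*((18 - 155)*X(2)) = 17*((18 - 155)*((2/7)*2*(6 + 2))) = 17*(-274*2*8/7) = 17*(-137*32/7) = 17*(-4384/7) = -74528/7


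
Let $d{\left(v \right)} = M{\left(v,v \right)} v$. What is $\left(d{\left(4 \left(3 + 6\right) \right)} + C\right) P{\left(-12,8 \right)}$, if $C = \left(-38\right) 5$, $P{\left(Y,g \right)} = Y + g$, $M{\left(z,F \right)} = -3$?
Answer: $1192$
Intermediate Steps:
$d{\left(v \right)} = - 3 v$
$C = -190$
$\left(d{\left(4 \left(3 + 6\right) \right)} + C\right) P{\left(-12,8 \right)} = \left(- 3 \cdot 4 \left(3 + 6\right) - 190\right) \left(-12 + 8\right) = \left(- 3 \cdot 4 \cdot 9 - 190\right) \left(-4\right) = \left(\left(-3\right) 36 - 190\right) \left(-4\right) = \left(-108 - 190\right) \left(-4\right) = \left(-298\right) \left(-4\right) = 1192$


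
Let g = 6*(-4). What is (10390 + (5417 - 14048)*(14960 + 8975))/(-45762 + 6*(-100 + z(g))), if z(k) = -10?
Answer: 206572595/46422 ≈ 4449.9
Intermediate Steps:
g = -24
(10390 + (5417 - 14048)*(14960 + 8975))/(-45762 + 6*(-100 + z(g))) = (10390 + (5417 - 14048)*(14960 + 8975))/(-45762 + 6*(-100 - 10)) = (10390 - 8631*23935)/(-45762 + 6*(-110)) = (10390 - 206582985)/(-45762 - 660) = -206572595/(-46422) = -206572595*(-1/46422) = 206572595/46422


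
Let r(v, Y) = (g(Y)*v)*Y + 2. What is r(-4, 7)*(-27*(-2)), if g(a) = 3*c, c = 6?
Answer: -27108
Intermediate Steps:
g(a) = 18 (g(a) = 3*6 = 18)
r(v, Y) = 2 + 18*Y*v (r(v, Y) = (18*v)*Y + 2 = 18*Y*v + 2 = 2 + 18*Y*v)
r(-4, 7)*(-27*(-2)) = (2 + 18*7*(-4))*(-27*(-2)) = (2 - 504)*54 = -502*54 = -27108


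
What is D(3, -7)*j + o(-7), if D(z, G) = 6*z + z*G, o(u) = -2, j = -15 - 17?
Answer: 94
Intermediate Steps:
j = -32
D(z, G) = 6*z + G*z
D(3, -7)*j + o(-7) = (3*(6 - 7))*(-32) - 2 = (3*(-1))*(-32) - 2 = -3*(-32) - 2 = 96 - 2 = 94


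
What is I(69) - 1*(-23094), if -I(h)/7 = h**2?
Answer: -10233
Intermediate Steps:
I(h) = -7*h**2
I(69) - 1*(-23094) = -7*69**2 - 1*(-23094) = -7*4761 + 23094 = -33327 + 23094 = -10233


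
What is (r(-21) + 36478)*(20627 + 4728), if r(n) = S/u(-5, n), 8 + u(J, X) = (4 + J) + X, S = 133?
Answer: 5548723697/6 ≈ 9.2479e+8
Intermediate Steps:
u(J, X) = -4 + J + X (u(J, X) = -8 + ((4 + J) + X) = -8 + (4 + J + X) = -4 + J + X)
r(n) = 133/(-9 + n) (r(n) = 133/(-4 - 5 + n) = 133/(-9 + n))
(r(-21) + 36478)*(20627 + 4728) = (133/(-9 - 21) + 36478)*(20627 + 4728) = (133/(-30) + 36478)*25355 = (133*(-1/30) + 36478)*25355 = (-133/30 + 36478)*25355 = (1094207/30)*25355 = 5548723697/6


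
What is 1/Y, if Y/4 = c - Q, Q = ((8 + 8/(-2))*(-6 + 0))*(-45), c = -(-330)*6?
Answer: 1/3600 ≈ 0.00027778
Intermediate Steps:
c = 1980 (c = -66*(-30) = 1980)
Q = 1080 (Q = ((8 + 8*(-½))*(-6))*(-45) = ((8 - 4)*(-6))*(-45) = (4*(-6))*(-45) = -24*(-45) = 1080)
Y = 3600 (Y = 4*(1980 - 1*1080) = 4*(1980 - 1080) = 4*900 = 3600)
1/Y = 1/3600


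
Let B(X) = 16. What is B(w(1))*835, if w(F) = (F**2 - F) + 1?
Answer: 13360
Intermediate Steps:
w(F) = 1 + F**2 - F
B(w(1))*835 = 16*835 = 13360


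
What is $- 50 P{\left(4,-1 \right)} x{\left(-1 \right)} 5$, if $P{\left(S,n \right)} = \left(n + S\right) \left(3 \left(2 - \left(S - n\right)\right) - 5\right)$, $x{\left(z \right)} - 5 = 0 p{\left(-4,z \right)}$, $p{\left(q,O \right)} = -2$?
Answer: $52500$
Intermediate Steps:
$x{\left(z \right)} = 5$ ($x{\left(z \right)} = 5 + 0 \left(-2\right) = 5 + 0 = 5$)
$P{\left(S,n \right)} = \left(S + n\right) \left(1 - 3 S + 3 n\right)$ ($P{\left(S,n \right)} = \left(S + n\right) \left(3 \left(2 + n - S\right) - 5\right) = \left(S + n\right) \left(\left(6 - 3 S + 3 n\right) - 5\right) = \left(S + n\right) \left(1 - 3 S + 3 n\right)$)
$- 50 P{\left(4,-1 \right)} x{\left(-1 \right)} 5 = - 50 \left(4 - 1 - 3 \cdot 4^{2} + 3 \left(-1\right)^{2}\right) 5 \cdot 5 = - 50 \left(4 - 1 - 48 + 3 \cdot 1\right) 5 \cdot 5 = - 50 \left(4 - 1 - 48 + 3\right) 5 \cdot 5 = - 50 \left(-42\right) 5 \cdot 5 = - 50 \left(\left(-210\right) 5\right) = \left(-50\right) \left(-1050\right) = 52500$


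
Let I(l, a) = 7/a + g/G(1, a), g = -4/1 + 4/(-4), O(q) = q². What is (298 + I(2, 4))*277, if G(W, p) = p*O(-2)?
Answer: 1327107/16 ≈ 82944.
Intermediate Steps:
g = -5 (g = -4*1 + 4*(-¼) = -4 - 1 = -5)
G(W, p) = 4*p (G(W, p) = p*(-2)² = p*4 = 4*p)
I(l, a) = 23/(4*a) (I(l, a) = 7/a - 5*1/(4*a) = 7/a - 5/(4*a) = 23/(4*a))
(298 + I(2, 4))*277 = (298 + (23/4)/4)*277 = (298 + (23/4)*(¼))*277 = (298 + 23/16)*277 = (4791/16)*277 = 1327107/16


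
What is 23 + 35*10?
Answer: 373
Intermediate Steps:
23 + 35*10 = 23 + 350 = 373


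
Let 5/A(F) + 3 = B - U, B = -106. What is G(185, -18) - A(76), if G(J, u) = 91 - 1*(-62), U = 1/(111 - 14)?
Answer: 1618307/10574 ≈ 153.05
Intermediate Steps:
U = 1/97 ≈ 0.010309
G(J, u) = 153 (G(J, u) = 91 + 62 = 153)
A(F) = -485/10574 (A(F) = 5/(-3 + (-106 - 1*1/97)) = 5/(-3 + (-106 - 1/97)) = 5/(-3 - 10283/97) = 5/(-10574/97) = 5*(-97/10574) = -485/10574)
G(185, -18) - A(76) = 153 - 1*(-485/10574) = 153 + 485/10574 = 1618307/10574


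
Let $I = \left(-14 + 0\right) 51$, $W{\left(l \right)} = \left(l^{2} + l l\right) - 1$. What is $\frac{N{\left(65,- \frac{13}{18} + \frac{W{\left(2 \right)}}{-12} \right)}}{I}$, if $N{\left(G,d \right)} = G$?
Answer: $- \frac{65}{714} \approx -0.091036$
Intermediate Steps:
$W{\left(l \right)} = -1 + 2 l^{2}$ ($W{\left(l \right)} = \left(l^{2} + l^{2}\right) - 1 = 2 l^{2} - 1 = -1 + 2 l^{2}$)
$I = -714$ ($I = \left(-14\right) 51 = -714$)
$\frac{N{\left(65,- \frac{13}{18} + \frac{W{\left(2 \right)}}{-12} \right)}}{I} = \frac{65}{-714} = 65 \left(- \frac{1}{714}\right) = - \frac{65}{714}$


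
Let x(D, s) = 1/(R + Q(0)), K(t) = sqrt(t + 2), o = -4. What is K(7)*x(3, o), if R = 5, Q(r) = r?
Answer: 3/5 ≈ 0.60000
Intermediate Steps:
K(t) = sqrt(2 + t)
x(D, s) = 1/5 (x(D, s) = 1/(5 + 0) = 1/5)
K(7)*x(3, o) = sqrt(2 + 7)*(1/5) = sqrt(9)*(1/5) = 3*(1/5) = 3/5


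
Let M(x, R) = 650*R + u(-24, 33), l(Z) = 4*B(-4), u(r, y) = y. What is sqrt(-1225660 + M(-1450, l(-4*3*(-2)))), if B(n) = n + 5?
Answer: I*sqrt(1223027) ≈ 1105.9*I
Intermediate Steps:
B(n) = 5 + n
l(Z) = 4 (l(Z) = 4*(5 - 4) = 4*1 = 4)
M(x, R) = 33 + 650*R (M(x, R) = 650*R + 33 = 33 + 650*R)
sqrt(-1225660 + M(-1450, l(-4*3*(-2)))) = sqrt(-1225660 + (33 + 650*4)) = sqrt(-1225660 + (33 + 2600)) = sqrt(-1225660 + 2633) = sqrt(-1223027) = I*sqrt(1223027)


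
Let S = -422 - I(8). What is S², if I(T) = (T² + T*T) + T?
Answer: 311364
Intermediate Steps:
I(T) = T + 2*T² (I(T) = (T² + T²) + T = 2*T² + T = T + 2*T²)
S = -558 (S = -422 - 8*(1 + 2*8) = -422 - 8*(1 + 16) = -422 - 8*17 = -422 - 1*136 = -422 - 136 = -558)
S² = (-558)² = 311364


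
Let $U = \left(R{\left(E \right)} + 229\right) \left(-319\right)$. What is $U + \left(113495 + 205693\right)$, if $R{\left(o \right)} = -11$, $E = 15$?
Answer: $249646$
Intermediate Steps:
$U = -69542$ ($U = \left(-11 + 229\right) \left(-319\right) = 218 \left(-319\right) = -69542$)
$U + \left(113495 + 205693\right) = -69542 + \left(113495 + 205693\right) = -69542 + 319188 = 249646$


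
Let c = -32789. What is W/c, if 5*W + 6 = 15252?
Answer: -15246/163945 ≈ -0.092995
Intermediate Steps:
W = 15246/5 (W = -6/5 + (1/5)*15252 = -6/5 + 15252/5 = 15246/5 ≈ 3049.2)
W/c = (15246/5)/(-32789) = (15246/5)*(-1/32789) = -15246/163945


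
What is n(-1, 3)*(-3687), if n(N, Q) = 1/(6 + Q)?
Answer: -1229/3 ≈ -409.67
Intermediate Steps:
n(-1, 3)*(-3687) = -3687/(6 + 3) = -3687/9 = (⅑)*(-3687) = -1229/3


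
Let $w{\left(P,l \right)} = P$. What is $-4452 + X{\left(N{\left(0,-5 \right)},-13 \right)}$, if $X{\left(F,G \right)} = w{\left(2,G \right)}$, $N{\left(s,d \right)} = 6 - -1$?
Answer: $-4450$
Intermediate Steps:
$N{\left(s,d \right)} = 7$ ($N{\left(s,d \right)} = 6 + 1 = 7$)
$X{\left(F,G \right)} = 2$
$-4452 + X{\left(N{\left(0,-5 \right)},-13 \right)} = -4452 + 2 = -4450$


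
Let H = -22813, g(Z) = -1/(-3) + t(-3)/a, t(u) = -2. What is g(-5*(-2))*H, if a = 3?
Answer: 22813/3 ≈ 7604.3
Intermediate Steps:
g(Z) = -⅓ (g(Z) = -1/(-3) - 2/3 = -1*(-⅓) - 2*⅓ = ⅓ - ⅔ = -⅓)
g(-5*(-2))*H = -⅓*(-22813) = 22813/3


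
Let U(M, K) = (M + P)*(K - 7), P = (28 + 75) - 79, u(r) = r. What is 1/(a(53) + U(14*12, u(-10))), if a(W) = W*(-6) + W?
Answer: -1/3529 ≈ -0.00028337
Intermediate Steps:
P = 24 (P = 103 - 79 = 24)
a(W) = -5*W (a(W) = -6*W + W = -5*W)
U(M, K) = (-7 + K)*(24 + M) (U(M, K) = (M + 24)*(K - 7) = (24 + M)*(-7 + K) = (-7 + K)*(24 + M))
1/(a(53) + U(14*12, u(-10))) = 1/(-5*53 + (-168 - 98*12 + 24*(-10) - 140*12)) = 1/(-265 + (-168 - 7*168 - 240 - 10*168)) = 1/(-265 + (-168 - 1176 - 240 - 1680)) = 1/(-265 - 3264) = 1/(-3529) = -1/3529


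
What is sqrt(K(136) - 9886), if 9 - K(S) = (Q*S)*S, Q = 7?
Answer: I*sqrt(139349) ≈ 373.29*I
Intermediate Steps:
K(S) = 9 - 7*S**2 (K(S) = 9 - 7*S*S = 9 - 7*S**2)
sqrt(K(136) - 9886) = sqrt((9 - 7*136**2) - 9886) = sqrt((9 - 7*18496) - 9886) = sqrt((9 - 129472) - 9886) = sqrt(-129463 - 9886) = sqrt(-139349) = I*sqrt(139349)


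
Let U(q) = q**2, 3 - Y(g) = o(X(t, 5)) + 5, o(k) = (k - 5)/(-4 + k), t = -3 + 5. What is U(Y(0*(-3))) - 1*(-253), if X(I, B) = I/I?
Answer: 2377/9 ≈ 264.11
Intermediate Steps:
t = 2
X(I, B) = 1
o(k) = (-5 + k)/(-4 + k)
Y(g) = -10/3 (Y(g) = 3 - ((-5 + 1)/(-4 + 1) + 5) = 3 - (-4/(-3) + 5) = 3 - (-1/3*(-4) + 5) = 3 - (4/3 + 5) = 3 - 1*19/3 = 3 - 19/3 = -10/3)
U(Y(0*(-3))) - 1*(-253) = (-10/3)**2 - 1*(-253) = 100/9 + 253 = 2377/9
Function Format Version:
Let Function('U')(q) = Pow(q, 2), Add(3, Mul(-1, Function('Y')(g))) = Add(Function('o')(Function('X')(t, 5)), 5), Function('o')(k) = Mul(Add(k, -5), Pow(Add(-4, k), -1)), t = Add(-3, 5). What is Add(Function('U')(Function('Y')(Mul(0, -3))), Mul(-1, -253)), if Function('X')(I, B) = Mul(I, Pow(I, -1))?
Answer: Rational(2377, 9) ≈ 264.11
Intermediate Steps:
t = 2
Function('X')(I, B) = 1
Function('o')(k) = Mul(Pow(Add(-4, k), -1), Add(-5, k)) (Function('o')(k) = Mul(Add(-5, k), Pow(Add(-4, k), -1)) = Mul(Pow(Add(-4, k), -1), Add(-5, k)))
Function('Y')(g) = Rational(-10, 3) (Function('Y')(g) = Add(3, Mul(-1, Add(Mul(Pow(Add(-4, 1), -1), Add(-5, 1)), 5))) = Add(3, Mul(-1, Add(Mul(Pow(-3, -1), -4), 5))) = Add(3, Mul(-1, Add(Mul(Rational(-1, 3), -4), 5))) = Add(3, Mul(-1, Add(Rational(4, 3), 5))) = Add(3, Mul(-1, Rational(19, 3))) = Add(3, Rational(-19, 3)) = Rational(-10, 3))
Add(Function('U')(Function('Y')(Mul(0, -3))), Mul(-1, -253)) = Add(Pow(Rational(-10, 3), 2), Mul(-1, -253)) = Add(Rational(100, 9), 253) = Rational(2377, 9)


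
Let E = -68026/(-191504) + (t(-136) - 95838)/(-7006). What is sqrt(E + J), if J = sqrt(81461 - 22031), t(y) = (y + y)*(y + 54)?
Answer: sqrt(305203123263158922 + 28126519323898384*sqrt(59430))/167709628 ≈ 15.957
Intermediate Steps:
t(y) = 2*y*(54 + y) (t(y) = (2*y)*(54 + y) = 2*y*(54 + y))
J = sqrt(59430) ≈ 243.78
E = 3639661323/335419256 (E = -68026/(-191504) + (2*(-136)*(54 - 136) - 95838)/(-7006) = -68026*(-1/191504) + (2*(-136)*(-82) - 95838)*(-1/7006) = 34013/95752 + (22304 - 95838)*(-1/7006) = 34013/95752 - 73534*(-1/7006) = 34013/95752 + 36767/3503 = 3639661323/335419256 ≈ 10.851)
sqrt(E + J) = sqrt(3639661323/335419256 + sqrt(59430))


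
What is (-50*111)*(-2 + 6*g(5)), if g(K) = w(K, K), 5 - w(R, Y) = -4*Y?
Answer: -821400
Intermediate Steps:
w(R, Y) = 5 + 4*Y (w(R, Y) = 5 - (-4)*Y = 5 + 4*Y)
g(K) = 5 + 4*K
(-50*111)*(-2 + 6*g(5)) = (-50*111)*(-2 + 6*(5 + 4*5)) = -5550*(-2 + 6*(5 + 20)) = -5550*(-2 + 6*25) = -5550*(-2 + 150) = -5550*148 = -821400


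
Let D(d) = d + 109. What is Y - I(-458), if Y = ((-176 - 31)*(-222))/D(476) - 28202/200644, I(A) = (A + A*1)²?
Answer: -5470914114513/6520930 ≈ -8.3898e+5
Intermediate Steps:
I(A) = 4*A² (I(A) = (A + A)² = (2*A)² = 4*A²)
D(d) = 109 + d
Y = 511327567/6520930 (Y = ((-176 - 31)*(-222))/(109 + 476) - 28202/200644 = -207*(-222)/585 - 28202*1/200644 = 45954*(1/585) - 14101/100322 = 5106/65 - 14101/100322 = 511327567/6520930 ≈ 78.413)
Y - I(-458) = 511327567/6520930 - 4*(-458)² = 511327567/6520930 - 4*209764 = 511327567/6520930 - 1*839056 = 511327567/6520930 - 839056 = -5470914114513/6520930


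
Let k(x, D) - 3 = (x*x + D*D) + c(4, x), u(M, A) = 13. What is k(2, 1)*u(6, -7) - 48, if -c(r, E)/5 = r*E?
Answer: -464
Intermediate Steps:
c(r, E) = -5*E*r (c(r, E) = -5*r*E = -5*E*r)
k(x, D) = 3 + D² + x² - 20*x (k(x, D) = 3 + ((x*x + D*D) - 5*x*4) = 3 + ((x² + D²) - 20*x) = 3 + ((D² + x²) - 20*x) = 3 + (D² + x² - 20*x) = 3 + D² + x² - 20*x)
k(2, 1)*u(6, -7) - 48 = (3 + 1² + 2² - 20*2)*13 - 48 = (3 + 1 + 4 - 40)*13 - 48 = -32*13 - 48 = -416 - 48 = -464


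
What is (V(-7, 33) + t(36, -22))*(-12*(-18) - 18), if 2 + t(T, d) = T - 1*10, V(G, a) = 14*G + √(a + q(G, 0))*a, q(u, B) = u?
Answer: -14652 + 6534*√26 ≈ 18665.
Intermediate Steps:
V(G, a) = 14*G + a*√(G + a) (V(G, a) = 14*G + √(a + G)*a = 14*G + √(G + a)*a = 14*G + a*√(G + a))
t(T, d) = -12 + T (t(T, d) = -2 + (T - 1*10) = -2 + (T - 10) = -2 + (-10 + T) = -12 + T)
(V(-7, 33) + t(36, -22))*(-12*(-18) - 18) = ((14*(-7) + 33*√(-7 + 33)) + (-12 + 36))*(-12*(-18) - 18) = ((-98 + 33*√26) + 24)*(216 - 18) = (-74 + 33*√26)*198 = -14652 + 6534*√26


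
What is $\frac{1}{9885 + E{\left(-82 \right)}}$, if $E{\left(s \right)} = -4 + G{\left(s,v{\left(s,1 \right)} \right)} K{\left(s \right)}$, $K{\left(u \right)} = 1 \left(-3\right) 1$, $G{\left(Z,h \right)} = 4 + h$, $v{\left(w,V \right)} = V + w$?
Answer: $\frac{1}{10112} \approx 9.8892 \cdot 10^{-5}$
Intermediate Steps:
$K{\left(u \right)} = -3$ ($K{\left(u \right)} = \left(-3\right) 1 = -3$)
$E{\left(s \right)} = -19 - 3 s$ ($E{\left(s \right)} = -4 + \left(4 + \left(1 + s\right)\right) \left(-3\right) = -4 + \left(5 + s\right) \left(-3\right) = -4 - \left(15 + 3 s\right) = -19 - 3 s$)
$\frac{1}{9885 + E{\left(-82 \right)}} = \frac{1}{9885 - -227} = \frac{1}{9885 + \left(-19 + 246\right)} = \frac{1}{9885 + 227} = \frac{1}{10112}$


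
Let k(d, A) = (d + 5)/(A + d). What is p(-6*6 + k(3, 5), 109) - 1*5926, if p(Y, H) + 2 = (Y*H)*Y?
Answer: 127597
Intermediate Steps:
k(d, A) = (5 + d)/(A + d)
p(Y, H) = -2 + H*Y**2 (p(Y, H) = -2 + (Y*H)*Y = -2 + (H*Y)*Y = -2 + H*Y**2)
p(-6*6 + k(3, 5), 109) - 1*5926 = (-2 + 109*(-6*6 + (5 + 3)/(5 + 3))**2) - 1*5926 = (-2 + 109*(-36 + 8/8)**2) - 5926 = (-2 + 109*(-36 + (1/8)*8)**2) - 5926 = (-2 + 109*(-36 + 1)**2) - 5926 = (-2 + 109*(-35)**2) - 5926 = (-2 + 109*1225) - 5926 = (-2 + 133525) - 5926 = 133523 - 5926 = 127597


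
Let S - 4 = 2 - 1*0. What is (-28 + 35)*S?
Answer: 42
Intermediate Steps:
S = 6 (S = 4 + (2 - 1*0) = 4 + (2 + 0) = 4 + 2 = 6)
(-28 + 35)*S = (-28 + 35)*6 = 7*6 = 42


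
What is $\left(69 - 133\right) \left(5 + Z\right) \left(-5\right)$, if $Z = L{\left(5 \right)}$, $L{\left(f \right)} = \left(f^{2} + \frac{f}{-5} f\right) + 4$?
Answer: $9280$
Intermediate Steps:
$L{\left(f \right)} = 4 + \frac{4 f^{2}}{5}$ ($L{\left(f \right)} = \left(f^{2} + f \left(- \frac{1}{5}\right) f\right) + 4 = \left(f^{2} + - \frac{f}{5} f\right) + 4 = \left(f^{2} - \frac{f^{2}}{5}\right) + 4 = \frac{4 f^{2}}{5} + 4 = 4 + \frac{4 f^{2}}{5}$)
$Z = 24$ ($Z = 4 + \frac{4 \cdot 5^{2}}{5} = 4 + \frac{4}{5} \cdot 25 = 4 + 20 = 24$)
$\left(69 - 133\right) \left(5 + Z\right) \left(-5\right) = \left(69 - 133\right) \left(5 + 24\right) \left(-5\right) = - 64 \cdot 29 \left(-5\right) = \left(-64\right) \left(-145\right) = 9280$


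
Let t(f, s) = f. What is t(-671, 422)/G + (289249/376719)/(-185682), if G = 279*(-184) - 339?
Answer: 15640487008381/1204887670991550 ≈ 0.012981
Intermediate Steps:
G = -51675 (G = -51336 - 339 = -51675)
t(-671, 422)/G + (289249/376719)/(-185682) = -671/(-51675) + (289249/376719)/(-185682) = -671*(-1/51675) + (289249*(1/376719))*(-1/185682) = 671/51675 + (289249/376719)*(-1/185682) = 671/51675 - 289249/69949937358 = 15640487008381/1204887670991550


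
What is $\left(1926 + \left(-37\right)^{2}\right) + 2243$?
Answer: $5538$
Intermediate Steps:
$\left(1926 + \left(-37\right)^{2}\right) + 2243 = \left(1926 + 1369\right) + 2243 = 3295 + 2243 = 5538$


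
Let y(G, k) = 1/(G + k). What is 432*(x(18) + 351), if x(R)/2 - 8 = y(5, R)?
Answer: 3647376/23 ≈ 1.5858e+5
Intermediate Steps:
x(R) = 16 + 2/(5 + R)
432*(x(18) + 351) = 432*(2*(41 + 8*18)/(5 + 18) + 351) = 432*(2*(41 + 144)/23 + 351) = 432*(2*(1/23)*185 + 351) = 432*(370/23 + 351) = 432*(8443/23) = 3647376/23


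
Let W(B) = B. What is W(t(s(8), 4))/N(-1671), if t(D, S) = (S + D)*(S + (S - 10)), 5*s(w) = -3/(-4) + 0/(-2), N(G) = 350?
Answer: -83/3500 ≈ -0.023714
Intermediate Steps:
s(w) = 3/20 (s(w) = (-3/(-4) + 0/(-2))/5 = (-3*(-¼) + 0*(-½))/5 = (¾ + 0)/5 = (⅕)*(¾) = 3/20)
t(D, S) = (-10 + 2*S)*(D + S) (t(D, S) = (D + S)*(S + (-10 + S)) = (D + S)*(-10 + 2*S) = (-10 + 2*S)*(D + S))
W(t(s(8), 4))/N(-1671) = (-10*3/20 - 10*4 + 2*4² + 2*(3/20)*4)/350 = (-3/2 - 40 + 2*16 + 6/5)*(1/350) = (-3/2 - 40 + 32 + 6/5)*(1/350) = -83/10*1/350 = -83/3500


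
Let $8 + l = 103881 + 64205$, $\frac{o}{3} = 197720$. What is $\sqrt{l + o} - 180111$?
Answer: $-180111 + 9 \sqrt{9398} \approx -1.7924 \cdot 10^{5}$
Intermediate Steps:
$o = 593160$ ($o = 3 \cdot 197720 = 593160$)
$l = 168078$ ($l = -8 + \left(103881 + 64205\right) = -8 + 168086 = 168078$)
$\sqrt{l + o} - 180111 = \sqrt{168078 + 593160} - 180111 = \sqrt{761238} - 180111 = 9 \sqrt{9398} - 180111 = -180111 + 9 \sqrt{9398}$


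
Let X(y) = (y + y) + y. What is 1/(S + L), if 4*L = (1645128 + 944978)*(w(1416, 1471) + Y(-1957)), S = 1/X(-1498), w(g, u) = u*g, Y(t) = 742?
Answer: 4494/6063469830766697 ≈ 7.4116e-13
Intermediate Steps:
X(y) = 3*y (X(y) = 2*y + y = 3*y)
w(g, u) = g*u
S = -1/4494 (S = 1/(3*(-1498)) = 1/(-4494) = -1/4494 ≈ -0.00022252)
L = 1349236722467 (L = ((1645128 + 944978)*(1416*1471 + 742))/4 = (2590106*(2082936 + 742))/4 = (2590106*2083678)/4 = (1/4)*5396946889868 = 1349236722467)
1/(S + L) = 1/(-1/4494 + 1349236722467) = 1/(6063469830766697/4494) = 4494/6063469830766697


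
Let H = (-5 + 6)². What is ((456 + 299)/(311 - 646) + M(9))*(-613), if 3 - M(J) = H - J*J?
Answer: -3316330/67 ≈ -49497.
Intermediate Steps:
H = 1 (H = 1² = 1)
M(J) = 2 + J² (M(J) = 3 - (1 - J*J) = 3 - (1 - J²) = 3 + (-1 + J²) = 2 + J²)
((456 + 299)/(311 - 646) + M(9))*(-613) = ((456 + 299)/(311 - 646) + (2 + 9²))*(-613) = (755/(-335) + (2 + 81))*(-613) = (755*(-1/335) + 83)*(-613) = (-151/67 + 83)*(-613) = (5410/67)*(-613) = -3316330/67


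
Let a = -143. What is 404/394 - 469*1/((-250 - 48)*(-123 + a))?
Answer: 2274249/2230828 ≈ 1.0195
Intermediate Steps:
404/394 - 469*1/((-250 - 48)*(-123 + a)) = 404/394 - 469*1/((-250 - 48)*(-123 - 143)) = 404*(1/394) - 469/((-266*(-298))) = 202/197 - 469/79268 = 202/197 - 469*1/79268 = 202/197 - 67/11324 = 2274249/2230828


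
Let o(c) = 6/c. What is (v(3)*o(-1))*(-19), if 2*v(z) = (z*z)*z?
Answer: 1539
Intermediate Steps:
v(z) = z³/2 (v(z) = ((z*z)*z)/2 = (z²*z)/2 = z³/2)
(v(3)*o(-1))*(-19) = (((½)*3³)*(6/(-1)))*(-19) = (((½)*27)*(6*(-1)))*(-19) = ((27/2)*(-6))*(-19) = -81*(-19) = 1539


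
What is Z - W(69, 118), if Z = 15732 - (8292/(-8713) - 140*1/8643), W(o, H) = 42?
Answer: 1181631229286/75306459 ≈ 15691.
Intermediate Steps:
Z = 1184794100564/75306459 (Z = 15732 - (8292*(-1/8713) - 140*1/8643) = 15732 - (-8292/8713 - 140/8643) = 15732 - 1*(-72887576/75306459) = 15732 + 72887576/75306459 = 1184794100564/75306459 ≈ 15733.)
Z - W(69, 118) = 1184794100564/75306459 - 1*42 = 1184794100564/75306459 - 42 = 1181631229286/75306459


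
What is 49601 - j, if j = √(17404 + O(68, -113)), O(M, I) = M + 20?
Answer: 49601 - 2*√4373 ≈ 49469.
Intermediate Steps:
O(M, I) = 20 + M
j = 2*√4373 (j = √(17404 + (20 + 68)) = √(17404 + 88) = √17492 = 2*√4373 ≈ 132.26)
49601 - j = 49601 - 2*√4373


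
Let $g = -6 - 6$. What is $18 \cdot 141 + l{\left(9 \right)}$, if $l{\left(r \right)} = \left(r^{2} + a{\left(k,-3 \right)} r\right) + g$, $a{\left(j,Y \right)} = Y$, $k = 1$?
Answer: $2580$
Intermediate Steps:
$g = -12$
$l{\left(r \right)} = -12 + r^{2} - 3 r$ ($l{\left(r \right)} = \left(r^{2} - 3 r\right) - 12 = -12 + r^{2} - 3 r$)
$18 \cdot 141 + l{\left(9 \right)} = 18 \cdot 141 - \left(39 - 81\right) = 2538 - -42 = 2538 + 42 = 2580$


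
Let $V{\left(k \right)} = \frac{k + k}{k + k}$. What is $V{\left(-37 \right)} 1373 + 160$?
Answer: $1533$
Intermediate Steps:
$V{\left(k \right)} = 1$ ($V{\left(k \right)} = \frac{2 k}{2 k} = 2 k \frac{1}{2 k} = 1$)
$V{\left(-37 \right)} 1373 + 160 = 1 \cdot 1373 + 160 = 1373 + 160 = 1533$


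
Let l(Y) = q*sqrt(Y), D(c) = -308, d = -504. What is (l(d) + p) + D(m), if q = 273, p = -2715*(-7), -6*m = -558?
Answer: 18697 + 1638*I*sqrt(14) ≈ 18697.0 + 6128.8*I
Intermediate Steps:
m = 93 (m = -1/6*(-558) = 93)
p = 19005
l(Y) = 273*sqrt(Y)
(l(d) + p) + D(m) = (273*sqrt(-504) + 19005) - 308 = (273*(6*I*sqrt(14)) + 19005) - 308 = (1638*I*sqrt(14) + 19005) - 308 = (19005 + 1638*I*sqrt(14)) - 308 = 18697 + 1638*I*sqrt(14)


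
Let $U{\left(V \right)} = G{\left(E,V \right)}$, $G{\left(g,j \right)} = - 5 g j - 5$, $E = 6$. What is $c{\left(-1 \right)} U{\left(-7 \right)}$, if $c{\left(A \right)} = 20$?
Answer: $4100$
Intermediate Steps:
$G{\left(g,j \right)} = -5 - 5 g j$ ($G{\left(g,j \right)} = - 5 g j - 5 = -5 - 5 g j$)
$U{\left(V \right)} = -5 - 30 V$
$c{\left(-1 \right)} U{\left(-7 \right)} = 20 \left(-5 - -210\right) = 20 \left(-5 + 210\right) = 20 \cdot 205 = 4100$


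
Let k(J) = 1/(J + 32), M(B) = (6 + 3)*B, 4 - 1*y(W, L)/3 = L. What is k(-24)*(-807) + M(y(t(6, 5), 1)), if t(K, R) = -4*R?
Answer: -159/8 ≈ -19.875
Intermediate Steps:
y(W, L) = 12 - 3*L
M(B) = 9*B
k(J) = 1/(32 + J)
k(-24)*(-807) + M(y(t(6, 5), 1)) = -807/(32 - 24) + 9*(12 - 3*1) = -807/8 + 9*(12 - 3) = (⅛)*(-807) + 9*9 = -807/8 + 81 = -159/8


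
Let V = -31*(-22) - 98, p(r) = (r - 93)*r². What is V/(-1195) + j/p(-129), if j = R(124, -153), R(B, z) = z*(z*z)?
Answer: 78611561/163507070 ≈ 0.48078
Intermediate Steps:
R(B, z) = z³ (R(B, z) = z*z² = z³)
p(r) = r²*(-93 + r) (p(r) = (-93 + r)*r² = r²*(-93 + r))
V = 584 (V = 682 - 98 = 584)
j = -3581577 (j = (-153)³ = -3581577)
V/(-1195) + j/p(-129) = 584/(-1195) - 3581577*1/(16641*(-93 - 129)) = 584*(-1/1195) - 3581577/(16641*(-222)) = -584/1195 - 3581577/(-3694302) = -584/1195 - 3581577*(-1/3694302) = -584/1195 + 132651/136826 = 78611561/163507070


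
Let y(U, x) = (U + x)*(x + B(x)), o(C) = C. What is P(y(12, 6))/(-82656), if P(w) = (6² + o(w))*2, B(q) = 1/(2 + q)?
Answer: -65/18368 ≈ -0.0035388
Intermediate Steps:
y(U, x) = (U + x)*(x + 1/(2 + x))
P(w) = 72 + 2*w (P(w) = (6² + w)*2 = (36 + w)*2 = 72 + 2*w)
P(y(12, 6))/(-82656) = (72 + 2*((12 + 6 + 6*(2 + 6)*(12 + 6))/(2 + 6)))/(-82656) = (72 + 2*((12 + 6 + 6*8*18)/8))*(-1/82656) = (72 + 2*((12 + 6 + 864)/8))*(-1/82656) = (72 + 2*((⅛)*882))*(-1/82656) = (72 + 2*(441/4))*(-1/82656) = (72 + 441/2)*(-1/82656) = (585/2)*(-1/82656) = -65/18368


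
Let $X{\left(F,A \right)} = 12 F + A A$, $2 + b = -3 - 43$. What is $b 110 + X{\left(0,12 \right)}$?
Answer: $-5136$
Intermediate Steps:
$b = -48$ ($b = -2 - 46 = -48$)
$X{\left(F,A \right)} = A^{2} + 12 F$ ($X{\left(F,A \right)} = 12 F + A^{2} = A^{2} + 12 F$)
$b 110 + X{\left(0,12 \right)} = \left(-48\right) 110 + \left(12^{2} + 12 \cdot 0\right) = -5280 + \left(144 + 0\right) = -5280 + 144 = -5136$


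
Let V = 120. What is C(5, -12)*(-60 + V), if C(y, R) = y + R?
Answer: -420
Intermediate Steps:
C(y, R) = R + y
C(5, -12)*(-60 + V) = (-12 + 5)*(-60 + 120) = -7*60 = -420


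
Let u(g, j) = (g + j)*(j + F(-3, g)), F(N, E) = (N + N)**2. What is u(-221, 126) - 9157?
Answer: -24547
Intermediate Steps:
F(N, E) = 4*N**2 (F(N, E) = (2*N)**2 = 4*N**2)
u(g, j) = (36 + j)*(g + j) (u(g, j) = (g + j)*(j + 4*(-3)**2) = (g + j)*(j + 4*9) = (g + j)*(j + 36) = (g + j)*(36 + j) = (36 + j)*(g + j))
u(-221, 126) - 9157 = (126**2 + 36*(-221) + 36*126 - 221*126) - 9157 = (15876 - 7956 + 4536 - 27846) - 9157 = -15390 - 9157 = -24547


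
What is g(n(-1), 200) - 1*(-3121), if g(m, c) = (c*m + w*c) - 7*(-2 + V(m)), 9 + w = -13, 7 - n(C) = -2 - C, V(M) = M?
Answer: 279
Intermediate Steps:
n(C) = 9 + C (n(C) = 7 - (-2 - C) = 7 + (2 + C) = 9 + C)
w = -22 (w = -9 - 13 = -22)
g(m, c) = 14 - 22*c - 7*m + c*m (g(m, c) = (c*m - 22*c) - 7*(-2 + m) = (-22*c + c*m) + (14 - 7*m) = 14 - 22*c - 7*m + c*m)
g(n(-1), 200) - 1*(-3121) = (14 - 22*200 - 7*(9 - 1) + 200*(9 - 1)) - 1*(-3121) = (14 - 4400 - 7*8 + 200*8) + 3121 = (14 - 4400 - 56 + 1600) + 3121 = -2842 + 3121 = 279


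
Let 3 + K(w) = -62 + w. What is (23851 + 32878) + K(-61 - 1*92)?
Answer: 56511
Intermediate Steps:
K(w) = -65 + w (K(w) = -3 + (-62 + w) = -65 + w)
(23851 + 32878) + K(-61 - 1*92) = (23851 + 32878) + (-65 + (-61 - 1*92)) = 56729 + (-65 + (-61 - 92)) = 56729 + (-65 - 153) = 56729 - 218 = 56511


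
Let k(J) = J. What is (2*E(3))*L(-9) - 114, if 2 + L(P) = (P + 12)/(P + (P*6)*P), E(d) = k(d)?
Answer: -6676/53 ≈ -125.96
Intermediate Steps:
E(d) = d
L(P) = -2 + (12 + P)/(P + 6*P**2) (L(P) = -2 + (P + 12)/(P + (P*6)*P) = -2 + (12 + P)/(P + (6*P)*P) = -2 + (12 + P)/(P + 6*P**2))
(2*E(3))*L(-9) - 114 = (2*3)*((12 - 1*(-9) - 12*(-9)**2)/((-9)*(1 + 6*(-9)))) - 114 = 6*(-(12 + 9 - 12*81)/(9*(1 - 54))) - 114 = 6*(-1/9*(12 + 9 - 972)/(-53)) - 114 = 6*(-1/9*(-1/53)*(-951)) - 114 = 6*(-317/159) - 114 = -634/53 - 114 = -6676/53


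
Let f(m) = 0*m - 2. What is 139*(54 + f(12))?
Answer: 7228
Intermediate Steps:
f(m) = -2 (f(m) = 0 - 2 = -2)
139*(54 + f(12)) = 139*(54 - 2) = 139*52 = 7228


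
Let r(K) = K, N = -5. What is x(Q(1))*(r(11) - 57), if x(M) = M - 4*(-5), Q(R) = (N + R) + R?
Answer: -782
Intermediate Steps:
Q(R) = -5 + 2*R (Q(R) = (-5 + R) + R = -5 + 2*R)
x(M) = 20 + M (x(M) = M + 20 = 20 + M)
x(Q(1))*(r(11) - 57) = (20 + (-5 + 2*1))*(11 - 57) = (20 + (-5 + 2))*(-46) = (20 - 3)*(-46) = 17*(-46) = -782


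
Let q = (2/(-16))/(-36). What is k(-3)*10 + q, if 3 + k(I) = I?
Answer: -17279/288 ≈ -59.997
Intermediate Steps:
q = 1/288 (q = (2*(-1/16))*(-1/36) = -⅛*(-1/36) = 1/288 ≈ 0.0034722)
k(I) = -3 + I
k(-3)*10 + q = (-3 - 3)*10 + 1/288 = -6*10 + 1/288 = -60 + 1/288 = -17279/288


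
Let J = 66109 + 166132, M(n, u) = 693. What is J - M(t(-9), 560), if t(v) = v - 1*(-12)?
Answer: 231548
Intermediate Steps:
t(v) = 12 + v (t(v) = v + 12 = 12 + v)
J = 232241
J - M(t(-9), 560) = 232241 - 1*693 = 232241 - 693 = 231548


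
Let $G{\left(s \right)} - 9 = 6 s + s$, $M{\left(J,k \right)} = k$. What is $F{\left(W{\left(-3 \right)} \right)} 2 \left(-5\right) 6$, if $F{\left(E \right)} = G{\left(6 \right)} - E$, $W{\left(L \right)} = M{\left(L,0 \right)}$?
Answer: $-3060$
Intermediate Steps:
$G{\left(s \right)} = 9 + 7 s$ ($G{\left(s \right)} = 9 + \left(6 s + s\right) = 9 + 7 s$)
$W{\left(L \right)} = 0$
$F{\left(E \right)} = 51 - E$ ($F{\left(E \right)} = \left(9 + 7 \cdot 6\right) - E = \left(9 + 42\right) - E = 51 - E$)
$F{\left(W{\left(-3 \right)} \right)} 2 \left(-5\right) 6 = \left(51 - 0\right) 2 \left(-5\right) 6 = \left(51 + 0\right) \left(-10\right) 6 = 51 \left(-10\right) 6 = \left(-510\right) 6 = -3060$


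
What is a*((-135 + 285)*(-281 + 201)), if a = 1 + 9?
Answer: -120000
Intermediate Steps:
a = 10
a*((-135 + 285)*(-281 + 201)) = 10*((-135 + 285)*(-281 + 201)) = 10*(150*(-80)) = 10*(-12000) = -120000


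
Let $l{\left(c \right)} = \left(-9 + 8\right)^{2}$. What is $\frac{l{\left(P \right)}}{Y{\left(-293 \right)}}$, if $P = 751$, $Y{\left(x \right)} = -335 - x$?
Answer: $- \frac{1}{42} \approx -0.02381$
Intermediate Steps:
$l{\left(c \right)} = 1$ ($l{\left(c \right)} = \left(-1\right)^{2} = 1$)
$\frac{l{\left(P \right)}}{Y{\left(-293 \right)}} = 1 \frac{1}{-335 - -293} = 1 \frac{1}{-335 + 293} = 1 \frac{1}{-42} = 1 \left(- \frac{1}{42}\right) = - \frac{1}{42}$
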